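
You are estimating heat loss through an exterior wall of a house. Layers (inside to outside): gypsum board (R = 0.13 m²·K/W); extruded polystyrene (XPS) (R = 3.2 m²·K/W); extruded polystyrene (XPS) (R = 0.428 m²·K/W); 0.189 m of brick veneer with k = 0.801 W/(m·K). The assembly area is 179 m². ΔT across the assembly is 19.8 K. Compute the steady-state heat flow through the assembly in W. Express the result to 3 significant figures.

887 W

0.189/0.801 = 0.236
R_total = 0.13 + 3.2 + 0.428 + 0.236 = 3.994 m²·K/W
Q = A·ΔT/R = 179 × 19.8 / 3.994 = 887.4 W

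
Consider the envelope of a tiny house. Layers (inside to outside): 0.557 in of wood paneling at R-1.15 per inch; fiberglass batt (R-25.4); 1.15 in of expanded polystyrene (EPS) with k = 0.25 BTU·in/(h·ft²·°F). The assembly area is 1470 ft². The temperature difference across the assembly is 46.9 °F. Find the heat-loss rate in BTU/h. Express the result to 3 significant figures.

0.557 × 1.15 = 0.6406
1.15/0.25 = 4.6
R_total = 0.6406 + 25.4 + 4.6 = 30.64 ft²·°F·h/BTU
Q = A·ΔT/R = 1470 × 46.9 / 30.64 = 2250 BTU/h

2250 BTU/h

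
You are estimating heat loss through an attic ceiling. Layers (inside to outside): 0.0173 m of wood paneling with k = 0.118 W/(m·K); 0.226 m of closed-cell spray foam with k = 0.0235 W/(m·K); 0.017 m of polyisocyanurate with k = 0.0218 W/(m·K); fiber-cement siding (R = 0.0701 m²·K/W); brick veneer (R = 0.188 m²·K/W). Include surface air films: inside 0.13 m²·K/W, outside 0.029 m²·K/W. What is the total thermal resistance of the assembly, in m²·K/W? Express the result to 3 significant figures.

11.0 m²·K/W

0.0173/0.118 = 0.1466
0.226/0.0235 = 9.617
0.017/0.0218 = 0.7798
R_total = 0.13 + 0.1466 + 9.617 + 0.7798 + 0.0701 + 0.188 + 0.029 = 10.96 m²·K/W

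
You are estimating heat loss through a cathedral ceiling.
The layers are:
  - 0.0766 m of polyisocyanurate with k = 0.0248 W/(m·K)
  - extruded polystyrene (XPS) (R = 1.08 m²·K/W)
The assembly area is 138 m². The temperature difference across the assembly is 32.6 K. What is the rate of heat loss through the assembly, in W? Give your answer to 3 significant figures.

1080 W

0.0766/0.0248 = 3.089
R_total = 3.089 + 1.08 = 4.169 m²·K/W
Q = A·ΔT/R = 138 × 32.6 / 4.169 = 1079 W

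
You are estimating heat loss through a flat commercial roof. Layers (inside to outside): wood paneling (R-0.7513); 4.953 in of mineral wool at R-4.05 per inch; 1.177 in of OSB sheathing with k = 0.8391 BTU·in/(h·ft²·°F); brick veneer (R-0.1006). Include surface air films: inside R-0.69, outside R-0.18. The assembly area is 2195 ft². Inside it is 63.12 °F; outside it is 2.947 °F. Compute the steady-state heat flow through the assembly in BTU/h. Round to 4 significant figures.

5697 BTU/h

4.953 × 4.05 = 20.06
1.177/0.8391 = 1.4027
R_total = 0.69 + 0.7513 + 20.06 + 1.4027 + 0.1006 + 0.18 = 23.184 ft²·°F·h/BTU
Q = A·ΔT/R = 2195 × (63.12 − 2.947) / 23.184 = 5697 BTU/h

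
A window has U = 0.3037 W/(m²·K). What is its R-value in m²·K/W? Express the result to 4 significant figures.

R = 1/U = 1/0.3037 = 3.2927

3.293 m²·K/W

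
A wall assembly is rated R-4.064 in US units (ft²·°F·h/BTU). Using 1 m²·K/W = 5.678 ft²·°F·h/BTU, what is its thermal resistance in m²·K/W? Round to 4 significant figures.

R_SI = 4.064/5.678 = 0.71574

0.7157 m²·K/W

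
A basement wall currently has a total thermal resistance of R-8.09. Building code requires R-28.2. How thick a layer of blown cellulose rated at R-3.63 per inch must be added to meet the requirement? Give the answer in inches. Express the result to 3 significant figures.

5.54 in

ΔR = 28.2 − 8.09 = 20.11 ft²·°F·h/BTU
L = ΔR / (R/in) = 20.11/3.63 = 5.54 in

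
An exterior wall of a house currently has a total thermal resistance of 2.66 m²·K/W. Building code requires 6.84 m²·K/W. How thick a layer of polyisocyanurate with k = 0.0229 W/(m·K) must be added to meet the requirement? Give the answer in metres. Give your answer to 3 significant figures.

ΔR = 6.84 − 2.66 = 4.18 m²·K/W
L = ΔR × k = 4.18 × 0.0229 = 0.09572 m

0.0957 m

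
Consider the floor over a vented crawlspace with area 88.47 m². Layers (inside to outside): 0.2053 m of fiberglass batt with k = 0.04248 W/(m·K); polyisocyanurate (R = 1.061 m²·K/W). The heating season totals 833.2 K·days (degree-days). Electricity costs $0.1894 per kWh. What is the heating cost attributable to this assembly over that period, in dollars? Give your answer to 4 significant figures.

0.2053/0.04248 = 4.8329
R_total = 4.8329 + 1.061 = 5.8939 m²·K/W
E = A × HDD × 24 / R / 1000 = 88.47 × 833.2 × 24 / 5.8939 / 1000 = 300.16 kWh
Cost = 300.16 × 0.1894 = $56.851

56.85 dollars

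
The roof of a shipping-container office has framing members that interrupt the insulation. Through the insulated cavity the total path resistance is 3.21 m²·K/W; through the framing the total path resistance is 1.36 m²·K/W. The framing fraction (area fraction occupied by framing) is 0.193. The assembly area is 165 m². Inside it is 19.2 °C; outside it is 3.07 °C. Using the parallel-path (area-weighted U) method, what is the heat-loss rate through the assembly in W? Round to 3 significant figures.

U_eff = 0.807/3.21 + 0.193/1.36 = 0.2514 + 0.1419 = 0.3933
R_eff = 1/U_eff = 2.543 m²·K/W
Q = 165 × (19.2 − 3.07) / 2.543 = 1047 W

1050 W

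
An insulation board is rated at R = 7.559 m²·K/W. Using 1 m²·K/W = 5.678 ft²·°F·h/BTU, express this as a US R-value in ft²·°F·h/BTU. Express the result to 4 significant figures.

R_US = 7.559 × 5.678 = 42.92

42.92 ft²·°F·h/BTU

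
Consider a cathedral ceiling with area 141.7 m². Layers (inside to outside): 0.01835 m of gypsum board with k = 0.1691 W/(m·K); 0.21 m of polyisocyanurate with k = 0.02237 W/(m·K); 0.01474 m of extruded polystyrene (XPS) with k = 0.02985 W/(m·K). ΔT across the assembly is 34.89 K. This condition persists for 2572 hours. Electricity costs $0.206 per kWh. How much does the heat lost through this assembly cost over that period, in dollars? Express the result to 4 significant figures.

262.2 dollars

0.01835/0.1691 = 0.10852
0.21/0.02237 = 9.3876
0.01474/0.02985 = 0.4938
R_total = 0.10852 + 9.3876 + 0.4938 = 9.9899 m²·K/W
Q = 141.7 × 34.89 / 9.9899 = 494.89 W
E = 494.89 W × 2572 h / 1000 = 1272.9 kWh
Cost = 1272.9 × 0.206 = $262.21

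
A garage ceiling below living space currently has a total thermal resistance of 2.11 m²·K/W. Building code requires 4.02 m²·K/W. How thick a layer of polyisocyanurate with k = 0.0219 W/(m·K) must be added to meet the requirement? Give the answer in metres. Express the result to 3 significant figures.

0.0418 m

ΔR = 4.02 − 2.11 = 1.91 m²·K/W
L = ΔR × k = 1.91 × 0.0219 = 0.04183 m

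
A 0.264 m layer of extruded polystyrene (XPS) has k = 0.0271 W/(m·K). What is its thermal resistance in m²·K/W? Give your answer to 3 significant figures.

9.74 m²·K/W

R = L/k = 0.264/0.0271 = 9.742 m²·K/W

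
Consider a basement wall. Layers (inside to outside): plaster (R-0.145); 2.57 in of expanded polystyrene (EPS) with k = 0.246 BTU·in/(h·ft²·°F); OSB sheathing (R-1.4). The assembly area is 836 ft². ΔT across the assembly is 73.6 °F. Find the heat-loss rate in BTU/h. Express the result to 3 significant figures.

5130 BTU/h

2.57/0.246 = 10.45
R_total = 0.145 + 10.45 + 1.4 = 11.99 ft²·°F·h/BTU
Q = A·ΔT/R = 836 × 73.6 / 11.99 = 5131 BTU/h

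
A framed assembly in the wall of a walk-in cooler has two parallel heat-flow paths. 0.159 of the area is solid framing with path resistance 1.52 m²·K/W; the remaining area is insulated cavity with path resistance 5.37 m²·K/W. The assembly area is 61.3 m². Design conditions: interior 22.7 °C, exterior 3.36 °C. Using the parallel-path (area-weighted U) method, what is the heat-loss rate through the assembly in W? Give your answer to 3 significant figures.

310 W

U_eff = 0.841/5.37 + 0.159/1.52 = 0.1566 + 0.1046 = 0.2612
R_eff = 1/U_eff = 3.828 m²·K/W
Q = 61.3 × (22.7 − 3.36) / 3.828 = 309.7 W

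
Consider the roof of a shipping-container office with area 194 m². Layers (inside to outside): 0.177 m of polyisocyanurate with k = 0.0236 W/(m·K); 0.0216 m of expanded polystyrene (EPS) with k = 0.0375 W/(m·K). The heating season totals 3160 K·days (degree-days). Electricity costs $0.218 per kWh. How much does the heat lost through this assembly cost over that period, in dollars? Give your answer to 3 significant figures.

0.177/0.0236 = 7.5
0.0216/0.0375 = 0.576
R_total = 7.5 + 0.576 = 8.076 m²·K/W
E = A × HDD × 24 / R / 1000 = 194 × 3160 × 24 / 8.076 / 1000 = 1822 kWh
Cost = 1822 × 0.218 = $397.2

397 dollars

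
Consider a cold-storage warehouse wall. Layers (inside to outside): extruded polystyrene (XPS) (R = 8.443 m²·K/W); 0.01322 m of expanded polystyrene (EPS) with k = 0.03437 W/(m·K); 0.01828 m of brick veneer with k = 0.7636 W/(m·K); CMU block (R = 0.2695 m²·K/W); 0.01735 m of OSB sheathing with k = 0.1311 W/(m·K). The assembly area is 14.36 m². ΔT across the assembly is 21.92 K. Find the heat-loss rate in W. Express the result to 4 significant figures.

34.02 W

0.01322/0.03437 = 0.38464
0.01828/0.7636 = 0.023939
0.01735/0.1311 = 0.13234
R_total = 8.443 + 0.38464 + 0.023939 + 0.2695 + 0.13234 = 9.2534 m²·K/W
Q = A·ΔT/R = 14.36 × 21.92 / 9.2534 = 34.017 W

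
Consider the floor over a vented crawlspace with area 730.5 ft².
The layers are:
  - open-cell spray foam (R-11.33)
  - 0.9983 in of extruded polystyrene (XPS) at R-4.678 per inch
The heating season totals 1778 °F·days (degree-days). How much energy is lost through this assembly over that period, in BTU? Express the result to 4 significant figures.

0.9983 × 4.678 = 4.67
R_total = 11.33 + 4.67 = 16 ft²·°F·h/BTU
E = A × HDD × 24 / R = 730.5 × 1778 × 24 / 16 = 1948200 BTU

1948000 BTU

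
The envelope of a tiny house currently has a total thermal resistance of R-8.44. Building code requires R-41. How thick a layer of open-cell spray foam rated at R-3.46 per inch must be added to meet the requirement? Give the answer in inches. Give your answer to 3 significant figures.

9.41 in

ΔR = 41 − 8.44 = 32.56 ft²·°F·h/BTU
L = ΔR / (R/in) = 32.56/3.46 = 9.41 in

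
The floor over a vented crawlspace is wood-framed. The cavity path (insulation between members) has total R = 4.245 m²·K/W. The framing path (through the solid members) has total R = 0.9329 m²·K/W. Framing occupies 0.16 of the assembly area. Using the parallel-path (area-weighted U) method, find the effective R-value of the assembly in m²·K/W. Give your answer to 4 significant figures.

2.707 m²·K/W

U_eff = 0.84/4.245 + 0.16/0.9329 = 0.19788 + 0.17151 = 0.36939
R_eff = 1/U_eff = 2.7072 m²·K/W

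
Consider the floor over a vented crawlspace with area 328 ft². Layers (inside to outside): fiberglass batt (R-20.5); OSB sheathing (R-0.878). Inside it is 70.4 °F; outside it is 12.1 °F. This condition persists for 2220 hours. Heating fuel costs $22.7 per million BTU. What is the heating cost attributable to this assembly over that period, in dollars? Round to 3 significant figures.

45.1 dollars

R_total = 20.5 + 0.878 = 21.38 ft²·°F·h/BTU
Q = 328 × (70.4 − 12.1) / 21.38 = 894.5 BTU/h
E = 894.5 × 2220 = 1986000 BTU
Cost = 1986000/10⁶ × 22.7 = $45.08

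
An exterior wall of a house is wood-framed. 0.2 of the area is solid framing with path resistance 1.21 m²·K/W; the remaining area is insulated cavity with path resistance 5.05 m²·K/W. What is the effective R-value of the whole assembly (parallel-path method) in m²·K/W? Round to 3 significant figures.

U_eff = 0.8/5.05 + 0.2/1.21 = 0.1584 + 0.1653 = 0.3237
R_eff = 1/U_eff = 3.089 m²·K/W

3.09 m²·K/W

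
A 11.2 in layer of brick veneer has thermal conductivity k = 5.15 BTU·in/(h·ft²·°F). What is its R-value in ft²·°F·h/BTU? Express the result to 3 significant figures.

R = L/k = 11.2/5.15 = 2.175 ft²·°F·h/BTU

2.17 ft²·°F·h/BTU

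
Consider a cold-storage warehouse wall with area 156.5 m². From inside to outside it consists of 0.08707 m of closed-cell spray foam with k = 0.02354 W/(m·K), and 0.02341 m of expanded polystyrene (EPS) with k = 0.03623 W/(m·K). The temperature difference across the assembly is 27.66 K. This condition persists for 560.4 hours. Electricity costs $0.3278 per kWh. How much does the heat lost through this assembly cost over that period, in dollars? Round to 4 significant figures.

183.0 dollars

0.08707/0.02354 = 3.6988
0.02341/0.03623 = 0.64615
R_total = 3.6988 + 0.64615 = 4.345 m²·K/W
Q = 156.5 × 27.66 / 4.345 = 996.28 W
E = 996.28 W × 560.4 h / 1000 = 558.31 kWh
Cost = 558.31 × 0.3278 = $183.02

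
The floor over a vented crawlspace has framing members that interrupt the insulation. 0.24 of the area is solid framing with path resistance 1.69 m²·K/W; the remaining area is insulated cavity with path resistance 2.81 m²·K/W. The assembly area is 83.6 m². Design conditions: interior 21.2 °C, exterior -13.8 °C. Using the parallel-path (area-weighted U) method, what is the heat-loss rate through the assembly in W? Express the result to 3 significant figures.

1210 W

U_eff = 0.76/2.81 + 0.24/1.69 = 0.2705 + 0.142 = 0.4125
R_eff = 1/U_eff = 2.424 m²·K/W
Q = 83.6 × (21.2 − (-13.8)) / 2.424 = 1207 W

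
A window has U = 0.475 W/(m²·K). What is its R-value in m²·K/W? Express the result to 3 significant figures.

R = 1/U = 1/0.475 = 2.105

2.11 m²·K/W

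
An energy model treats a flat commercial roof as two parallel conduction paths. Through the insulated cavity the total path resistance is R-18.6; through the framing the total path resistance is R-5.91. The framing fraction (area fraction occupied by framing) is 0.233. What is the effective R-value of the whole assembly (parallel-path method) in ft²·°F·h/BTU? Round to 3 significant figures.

12.4 ft²·°F·h/BTU

U_eff = 0.767/18.6 + 0.233/5.91 = 0.04124 + 0.03942 = 0.08066
R_eff = 1/U_eff = 12.4 ft²·°F·h/BTU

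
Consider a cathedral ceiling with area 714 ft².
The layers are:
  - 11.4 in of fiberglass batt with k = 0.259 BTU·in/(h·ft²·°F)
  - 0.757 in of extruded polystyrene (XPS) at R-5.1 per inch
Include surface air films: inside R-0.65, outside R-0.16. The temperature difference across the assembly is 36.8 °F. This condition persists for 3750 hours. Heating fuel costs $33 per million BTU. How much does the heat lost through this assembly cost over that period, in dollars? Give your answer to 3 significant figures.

11.4/0.259 = 44.02
0.757 × 5.1 = 3.861
R_total = 0.65 + 44.02 + 3.861 + 0.16 = 48.69 ft²·°F·h/BTU
Q = 714 × 36.8 / 48.69 = 539.7 BTU/h
E = 539.7 × 3750 = 2024000 BTU
Cost = 2024000/10⁶ × 33 = $66.79

66.8 dollars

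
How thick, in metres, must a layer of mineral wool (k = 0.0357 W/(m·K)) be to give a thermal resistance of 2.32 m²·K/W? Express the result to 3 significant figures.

L = R·k = 2.32 × 0.0357 = 0.08282 m

0.0828 m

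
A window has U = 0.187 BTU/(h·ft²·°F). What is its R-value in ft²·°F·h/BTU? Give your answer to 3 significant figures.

5.35 ft²·°F·h/BTU

R = 1/U = 1/0.187 = 5.348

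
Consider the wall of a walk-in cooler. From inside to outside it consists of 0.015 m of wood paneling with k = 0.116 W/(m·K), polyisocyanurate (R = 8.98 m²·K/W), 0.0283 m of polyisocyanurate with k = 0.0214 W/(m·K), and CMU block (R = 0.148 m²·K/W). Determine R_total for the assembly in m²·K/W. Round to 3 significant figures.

10.6 m²·K/W

0.015/0.116 = 0.1293
0.0283/0.0214 = 1.322
R_total = 0.1293 + 8.98 + 1.322 + 0.148 = 10.58 m²·K/W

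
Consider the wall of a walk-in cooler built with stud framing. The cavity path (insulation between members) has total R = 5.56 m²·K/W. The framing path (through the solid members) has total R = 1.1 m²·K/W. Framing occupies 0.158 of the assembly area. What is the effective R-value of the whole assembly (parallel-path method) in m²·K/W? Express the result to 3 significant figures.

U_eff = 0.842/5.56 + 0.158/1.1 = 0.1514 + 0.1436 = 0.2951
R_eff = 1/U_eff = 3.389 m²·K/W

3.39 m²·K/W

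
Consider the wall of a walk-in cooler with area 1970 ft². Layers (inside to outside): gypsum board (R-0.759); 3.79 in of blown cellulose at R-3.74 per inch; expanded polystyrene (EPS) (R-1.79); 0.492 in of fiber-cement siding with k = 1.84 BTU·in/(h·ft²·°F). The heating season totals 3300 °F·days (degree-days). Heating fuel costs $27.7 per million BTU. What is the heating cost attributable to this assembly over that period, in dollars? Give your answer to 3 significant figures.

3.79 × 3.74 = 14.17
0.492/1.84 = 0.2674
R_total = 0.759 + 14.17 + 1.79 + 0.2674 = 16.99 ft²·°F·h/BTU
E = A × HDD × 24 / R = 1970 × 3300 × 24 / 16.99 = 9183000 BTU
Cost = 9183000/10⁶ × 27.7 = $254.4

254 dollars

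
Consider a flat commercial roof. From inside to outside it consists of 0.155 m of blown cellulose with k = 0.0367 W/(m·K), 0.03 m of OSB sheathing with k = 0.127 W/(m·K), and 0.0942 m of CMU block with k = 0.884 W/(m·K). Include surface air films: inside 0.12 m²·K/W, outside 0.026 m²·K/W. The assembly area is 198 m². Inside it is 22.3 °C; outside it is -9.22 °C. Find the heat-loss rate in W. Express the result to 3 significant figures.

1320 W

0.155/0.0367 = 4.223
0.03/0.127 = 0.2362
0.0942/0.884 = 0.1066
R_total = 0.12 + 4.223 + 0.2362 + 0.1066 + 0.026 = 4.712 m²·K/W
Q = A·ΔT/R = 198 × (22.3 − (-9.22)) / 4.712 = 1324 W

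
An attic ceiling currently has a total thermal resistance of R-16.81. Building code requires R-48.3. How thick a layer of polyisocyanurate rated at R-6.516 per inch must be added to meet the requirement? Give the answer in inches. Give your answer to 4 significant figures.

4.833 in

ΔR = 48.3 − 16.81 = 31.49 ft²·°F·h/BTU
L = ΔR / (R/in) = 31.49/6.516 = 4.8327 in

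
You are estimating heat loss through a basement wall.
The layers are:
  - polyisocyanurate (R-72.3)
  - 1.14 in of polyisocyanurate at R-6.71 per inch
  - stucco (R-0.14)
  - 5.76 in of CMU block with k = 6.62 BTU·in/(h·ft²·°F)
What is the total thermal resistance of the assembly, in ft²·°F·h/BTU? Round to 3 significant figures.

1.14 × 6.71 = 7.649
5.76/6.62 = 0.8701
R_total = 72.3 + 7.649 + 0.14 + 0.8701 = 80.96 ft²·°F·h/BTU

81.0 ft²·°F·h/BTU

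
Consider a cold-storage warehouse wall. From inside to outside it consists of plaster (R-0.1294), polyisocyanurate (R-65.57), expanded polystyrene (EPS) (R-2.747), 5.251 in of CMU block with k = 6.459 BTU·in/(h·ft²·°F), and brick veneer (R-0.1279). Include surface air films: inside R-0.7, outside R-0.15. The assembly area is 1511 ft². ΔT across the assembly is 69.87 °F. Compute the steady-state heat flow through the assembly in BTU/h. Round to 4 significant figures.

1503 BTU/h

5.251/6.459 = 0.81297
R_total = 0.7 + 0.1294 + 65.57 + 2.747 + 0.81297 + 0.1279 + 0.15 = 70.237 ft²·°F·h/BTU
Q = A·ΔT/R = 1511 × 69.87 / 70.237 = 1503.1 BTU/h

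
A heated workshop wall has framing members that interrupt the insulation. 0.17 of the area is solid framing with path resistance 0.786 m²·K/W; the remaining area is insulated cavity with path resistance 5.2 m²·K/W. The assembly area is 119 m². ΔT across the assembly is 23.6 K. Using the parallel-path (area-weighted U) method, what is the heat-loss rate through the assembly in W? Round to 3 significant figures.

U_eff = 0.83/5.2 + 0.17/0.786 = 0.1596 + 0.2163 = 0.3759
R_eff = 1/U_eff = 2.66 m²·K/W
Q = 119 × 23.6 / 2.66 = 1056 W

1060 W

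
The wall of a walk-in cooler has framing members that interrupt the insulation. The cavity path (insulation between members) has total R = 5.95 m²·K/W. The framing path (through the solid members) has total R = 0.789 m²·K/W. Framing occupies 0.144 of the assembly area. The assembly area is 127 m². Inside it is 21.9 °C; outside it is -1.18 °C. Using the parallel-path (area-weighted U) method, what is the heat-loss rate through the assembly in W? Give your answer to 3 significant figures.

U_eff = 0.856/5.95 + 0.144/0.789 = 0.1439 + 0.1825 = 0.3264
R_eff = 1/U_eff = 3.064 m²·K/W
Q = 127 × (21.9 − (-1.18)) / 3.064 = 956.7 W

957 W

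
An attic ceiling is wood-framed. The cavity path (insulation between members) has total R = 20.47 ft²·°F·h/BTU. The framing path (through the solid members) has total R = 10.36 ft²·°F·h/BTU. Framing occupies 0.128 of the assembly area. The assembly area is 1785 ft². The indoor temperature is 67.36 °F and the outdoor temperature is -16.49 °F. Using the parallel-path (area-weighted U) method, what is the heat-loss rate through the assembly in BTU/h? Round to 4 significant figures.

U_eff = 0.872/20.47 + 0.128/10.36 = 0.042599 + 0.012355 = 0.054954
R_eff = 1/U_eff = 18.197 ft²·°F·h/BTU
Q = 1785 × (67.36 − (-16.49)) / 18.197 = 8225.1 BTU/h

8225 BTU/h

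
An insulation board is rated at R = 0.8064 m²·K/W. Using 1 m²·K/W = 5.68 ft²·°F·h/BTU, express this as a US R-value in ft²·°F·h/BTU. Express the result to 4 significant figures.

R_US = 0.8064 × 5.68 = 4.5804

4.580 ft²·°F·h/BTU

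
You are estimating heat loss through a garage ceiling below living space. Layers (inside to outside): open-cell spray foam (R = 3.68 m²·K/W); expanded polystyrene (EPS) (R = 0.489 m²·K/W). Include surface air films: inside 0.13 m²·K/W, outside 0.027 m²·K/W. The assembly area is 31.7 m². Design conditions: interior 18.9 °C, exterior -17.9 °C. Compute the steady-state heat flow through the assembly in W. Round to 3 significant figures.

270 W

R_total = 0.13 + 3.68 + 0.489 + 0.027 = 4.326 m²·K/W
Q = A·ΔT/R = 31.7 × (18.9 − (-17.9)) / 4.326 = 269.7 W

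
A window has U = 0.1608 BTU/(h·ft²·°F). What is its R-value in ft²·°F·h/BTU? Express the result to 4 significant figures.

6.219 ft²·°F·h/BTU

R = 1/U = 1/0.1608 = 6.2189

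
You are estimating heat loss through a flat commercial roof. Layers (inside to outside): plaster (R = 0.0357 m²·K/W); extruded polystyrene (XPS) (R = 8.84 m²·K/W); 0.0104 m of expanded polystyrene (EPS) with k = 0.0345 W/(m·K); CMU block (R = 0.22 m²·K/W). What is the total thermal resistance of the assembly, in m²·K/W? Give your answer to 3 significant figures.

9.40 m²·K/W

0.0104/0.0345 = 0.3014
R_total = 0.0357 + 8.84 + 0.3014 + 0.22 = 9.397 m²·K/W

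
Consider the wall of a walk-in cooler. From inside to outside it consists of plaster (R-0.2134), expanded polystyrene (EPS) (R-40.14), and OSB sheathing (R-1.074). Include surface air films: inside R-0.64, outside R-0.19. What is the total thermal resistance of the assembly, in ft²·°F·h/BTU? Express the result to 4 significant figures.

42.26 ft²·°F·h/BTU

R_total = 0.64 + 0.2134 + 40.14 + 1.074 + 0.19 = 42.257 ft²·°F·h/BTU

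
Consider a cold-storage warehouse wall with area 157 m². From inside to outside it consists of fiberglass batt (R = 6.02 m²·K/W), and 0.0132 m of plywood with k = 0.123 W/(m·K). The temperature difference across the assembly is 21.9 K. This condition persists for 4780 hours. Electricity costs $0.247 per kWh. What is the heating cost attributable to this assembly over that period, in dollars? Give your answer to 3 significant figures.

0.0132/0.123 = 0.1073
R_total = 6.02 + 0.1073 = 6.127 m²·K/W
Q = 157 × 21.9 / 6.127 = 561.1 W
E = 561.1 W × 4780 h / 1000 = 2682 kWh
Cost = 2682 × 0.247 = $662.5

663 dollars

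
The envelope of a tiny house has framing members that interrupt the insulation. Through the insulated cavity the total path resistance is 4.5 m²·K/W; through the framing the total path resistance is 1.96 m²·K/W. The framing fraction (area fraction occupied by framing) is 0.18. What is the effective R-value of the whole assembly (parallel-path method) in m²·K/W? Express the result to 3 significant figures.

U_eff = 0.82/4.5 + 0.18/1.96 = 0.1822 + 0.09184 = 0.2741
R_eff = 1/U_eff = 3.649 m²·K/W

3.65 m²·K/W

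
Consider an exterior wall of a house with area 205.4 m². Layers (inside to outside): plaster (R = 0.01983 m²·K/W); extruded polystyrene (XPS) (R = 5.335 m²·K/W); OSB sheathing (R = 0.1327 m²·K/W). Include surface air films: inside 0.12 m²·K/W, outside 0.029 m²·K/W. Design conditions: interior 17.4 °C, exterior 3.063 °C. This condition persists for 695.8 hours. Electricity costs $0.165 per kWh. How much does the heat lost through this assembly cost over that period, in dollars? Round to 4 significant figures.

R_total = 0.12 + 0.01983 + 5.335 + 0.1327 + 0.029 = 5.6365 m²·K/W
Q = 205.4 × (17.4 − 3.063) / 5.6365 = 522.45 W
E = 522.45 W × 695.8 h / 1000 = 363.52 kWh
Cost = 363.52 × 0.165 = $59.981

59.98 dollars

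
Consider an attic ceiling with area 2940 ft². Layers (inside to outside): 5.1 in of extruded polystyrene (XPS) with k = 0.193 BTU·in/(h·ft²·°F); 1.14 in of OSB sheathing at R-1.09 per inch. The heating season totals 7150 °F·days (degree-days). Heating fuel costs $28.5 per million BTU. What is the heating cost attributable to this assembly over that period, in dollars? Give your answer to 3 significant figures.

520 dollars

5.1/0.193 = 26.42
1.14 × 1.09 = 1.243
R_total = 26.42 + 1.243 = 27.67 ft²·°F·h/BTU
E = A × HDD × 24 / R = 2940 × 7150 × 24 / 27.67 = 18230000 BTU
Cost = 18230000/10⁶ × 28.5 = $519.7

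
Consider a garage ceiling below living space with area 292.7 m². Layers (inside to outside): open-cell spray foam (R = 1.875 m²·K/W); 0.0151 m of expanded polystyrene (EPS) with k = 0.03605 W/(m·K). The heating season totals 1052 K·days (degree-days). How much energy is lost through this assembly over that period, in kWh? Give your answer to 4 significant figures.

3222 kWh

0.0151/0.03605 = 0.41886
R_total = 1.875 + 0.41886 = 2.2939 m²·K/W
E = A × HDD × 24 / R / 1000 = 292.7 × 1052 × 24 / 2.2939 / 1000 = 3221.7 kWh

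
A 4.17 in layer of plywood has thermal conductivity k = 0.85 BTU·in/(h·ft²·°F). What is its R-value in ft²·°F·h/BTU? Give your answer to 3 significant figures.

R = L/k = 4.17/0.85 = 4.906 ft²·°F·h/BTU

4.91 ft²·°F·h/BTU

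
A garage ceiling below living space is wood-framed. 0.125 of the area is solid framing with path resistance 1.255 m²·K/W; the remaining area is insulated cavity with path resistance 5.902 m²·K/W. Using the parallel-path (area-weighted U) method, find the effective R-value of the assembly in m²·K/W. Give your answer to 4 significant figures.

U_eff = 0.875/5.902 + 0.125/1.255 = 0.14825 + 0.099602 = 0.24786
R_eff = 1/U_eff = 4.0346 m²·K/W

4.035 m²·K/W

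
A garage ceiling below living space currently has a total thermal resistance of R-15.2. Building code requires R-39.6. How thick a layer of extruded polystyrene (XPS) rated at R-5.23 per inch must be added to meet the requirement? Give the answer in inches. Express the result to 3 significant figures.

ΔR = 39.6 − 15.2 = 24.4 ft²·°F·h/BTU
L = ΔR / (R/in) = 24.4/5.23 = 4.665 in

4.67 in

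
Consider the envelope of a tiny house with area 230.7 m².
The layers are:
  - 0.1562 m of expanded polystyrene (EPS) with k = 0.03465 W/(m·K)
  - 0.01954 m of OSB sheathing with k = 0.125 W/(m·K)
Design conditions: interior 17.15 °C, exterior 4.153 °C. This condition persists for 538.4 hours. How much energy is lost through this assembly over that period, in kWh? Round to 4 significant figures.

346.1 kWh

0.1562/0.03465 = 4.5079
0.01954/0.125 = 0.15632
R_total = 4.5079 + 0.15632 = 4.6643 m²·K/W
Q = 230.7 × (17.15 − 4.153) / 4.6643 = 642.85 W
E = 642.85 W × 538.4 h / 1000 = 346.11 kWh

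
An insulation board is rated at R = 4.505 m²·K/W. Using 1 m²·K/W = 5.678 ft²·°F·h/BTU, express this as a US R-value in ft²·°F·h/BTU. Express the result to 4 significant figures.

R_US = 4.505 × 5.678 = 25.579

25.58 ft²·°F·h/BTU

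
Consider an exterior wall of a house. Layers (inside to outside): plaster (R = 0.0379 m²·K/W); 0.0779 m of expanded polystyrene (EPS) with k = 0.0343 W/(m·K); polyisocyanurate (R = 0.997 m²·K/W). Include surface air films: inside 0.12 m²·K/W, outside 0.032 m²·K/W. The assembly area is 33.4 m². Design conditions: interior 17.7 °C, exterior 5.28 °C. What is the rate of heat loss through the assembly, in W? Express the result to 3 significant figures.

120 W

0.0779/0.0343 = 2.271
R_total = 0.12 + 0.0379 + 2.271 + 0.997 + 0.032 = 3.458 m²·K/W
Q = A·ΔT/R = 33.4 × (17.7 − 5.28) / 3.458 = 120 W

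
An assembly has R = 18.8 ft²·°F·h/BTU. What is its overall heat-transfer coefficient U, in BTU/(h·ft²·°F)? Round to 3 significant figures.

0.0532 BTU/(h·ft²·°F)

U = 1/R = 1/18.8 = 0.05319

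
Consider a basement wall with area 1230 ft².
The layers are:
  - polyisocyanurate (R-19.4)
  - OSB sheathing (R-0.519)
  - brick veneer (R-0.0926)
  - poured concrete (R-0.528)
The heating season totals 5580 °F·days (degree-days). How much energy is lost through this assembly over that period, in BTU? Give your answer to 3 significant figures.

8020000 BTU

R_total = 19.4 + 0.519 + 0.0926 + 0.528 = 20.54 ft²·°F·h/BTU
E = A × HDD × 24 / R = 1230 × 5580 × 24 / 20.54 = 8020000 BTU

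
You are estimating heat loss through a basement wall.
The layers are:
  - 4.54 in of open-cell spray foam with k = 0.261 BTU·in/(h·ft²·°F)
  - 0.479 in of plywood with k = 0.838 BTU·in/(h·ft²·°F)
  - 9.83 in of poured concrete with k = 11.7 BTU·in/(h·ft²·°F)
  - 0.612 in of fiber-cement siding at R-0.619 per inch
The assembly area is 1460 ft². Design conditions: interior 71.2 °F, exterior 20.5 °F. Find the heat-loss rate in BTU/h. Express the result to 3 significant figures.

4.54/0.261 = 17.39
0.479/0.838 = 0.5716
9.83/11.7 = 0.8402
0.612 × 0.619 = 0.3788
R_total = 17.39 + 0.5716 + 0.8402 + 0.3788 = 19.19 ft²·°F·h/BTU
Q = A·ΔT/R = 1460 × (71.2 − 20.5) / 19.19 = 3858 BTU/h

3860 BTU/h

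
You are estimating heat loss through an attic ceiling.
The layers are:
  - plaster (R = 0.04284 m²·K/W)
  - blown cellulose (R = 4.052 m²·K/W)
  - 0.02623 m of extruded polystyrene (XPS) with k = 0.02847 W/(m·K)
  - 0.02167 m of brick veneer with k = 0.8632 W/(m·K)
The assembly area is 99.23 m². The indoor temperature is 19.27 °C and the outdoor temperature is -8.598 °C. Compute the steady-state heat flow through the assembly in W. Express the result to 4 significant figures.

0.02623/0.02847 = 0.92132
0.02167/0.8632 = 0.025104
R_total = 0.04284 + 4.052 + 0.92132 + 0.025104 = 5.0413 m²·K/W
Q = A·ΔT/R = 99.23 × (19.27 − (-8.598)) / 5.0413 = 548.54 W

548.5 W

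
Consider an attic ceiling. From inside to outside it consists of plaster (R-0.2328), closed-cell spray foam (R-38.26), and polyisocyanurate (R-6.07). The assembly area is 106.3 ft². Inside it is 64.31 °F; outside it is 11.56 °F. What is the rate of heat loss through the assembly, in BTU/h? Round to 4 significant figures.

R_total = 0.2328 + 38.26 + 6.07 = 44.563 ft²·°F·h/BTU
Q = A·ΔT/R = 106.3 × (64.31 − 11.56) / 44.563 = 125.83 BTU/h

125.8 BTU/h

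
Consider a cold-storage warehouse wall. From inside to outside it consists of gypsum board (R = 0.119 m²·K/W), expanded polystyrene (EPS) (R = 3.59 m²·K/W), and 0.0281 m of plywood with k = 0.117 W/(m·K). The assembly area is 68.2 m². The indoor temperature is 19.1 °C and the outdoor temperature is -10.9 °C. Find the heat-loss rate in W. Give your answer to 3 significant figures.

518 W

0.0281/0.117 = 0.2402
R_total = 0.119 + 3.59 + 0.2402 = 3.949 m²·K/W
Q = A·ΔT/R = 68.2 × (19.1 − (-10.9)) / 3.949 = 518.1 W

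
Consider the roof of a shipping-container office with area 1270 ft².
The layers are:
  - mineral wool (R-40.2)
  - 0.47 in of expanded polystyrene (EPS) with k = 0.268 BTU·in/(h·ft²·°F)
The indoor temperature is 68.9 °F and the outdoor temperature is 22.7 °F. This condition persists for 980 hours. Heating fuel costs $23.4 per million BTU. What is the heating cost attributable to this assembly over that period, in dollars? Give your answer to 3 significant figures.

32.1 dollars

0.47/0.268 = 1.754
R_total = 40.2 + 1.754 = 41.95 ft²·°F·h/BTU
Q = 1270 × (68.9 − 22.7) / 41.95 = 1399 BTU/h
E = 1399 × 980 = 1371000 BTU
Cost = 1371000/10⁶ × 23.4 = $32.07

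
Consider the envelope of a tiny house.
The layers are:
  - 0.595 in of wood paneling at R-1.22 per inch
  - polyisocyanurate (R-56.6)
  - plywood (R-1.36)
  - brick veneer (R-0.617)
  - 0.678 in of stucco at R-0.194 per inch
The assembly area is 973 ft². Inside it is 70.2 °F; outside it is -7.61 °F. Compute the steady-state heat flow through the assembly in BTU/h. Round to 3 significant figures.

0.595 × 1.22 = 0.7259
0.678 × 0.194 = 0.1315
R_total = 0.7259 + 56.6 + 1.36 + 0.617 + 0.1315 = 59.43 ft²·°F·h/BTU
Q = A·ΔT/R = 973 × (70.2 − (-7.61)) / 59.43 = 1274 BTU/h

1270 BTU/h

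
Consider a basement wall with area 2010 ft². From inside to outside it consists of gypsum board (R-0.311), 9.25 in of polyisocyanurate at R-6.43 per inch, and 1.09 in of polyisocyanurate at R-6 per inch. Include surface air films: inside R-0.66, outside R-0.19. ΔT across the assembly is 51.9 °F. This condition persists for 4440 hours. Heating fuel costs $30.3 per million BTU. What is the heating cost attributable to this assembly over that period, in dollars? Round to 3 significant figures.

209 dollars

9.25 × 6.43 = 59.48
1.09 × 6 = 6.54
R_total = 0.66 + 0.311 + 59.48 + 6.54 + 0.19 = 67.18 ft²·°F·h/BTU
Q = 2010 × 51.9 / 67.18 = 1553 BTU/h
E = 1553 × 4440 = 6895000 BTU
Cost = 6895000/10⁶ × 30.3 = $208.9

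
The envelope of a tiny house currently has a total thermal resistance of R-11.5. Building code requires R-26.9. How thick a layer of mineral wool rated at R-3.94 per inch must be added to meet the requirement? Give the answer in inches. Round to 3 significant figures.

ΔR = 26.9 − 11.5 = 15.4 ft²·°F·h/BTU
L = ΔR / (R/in) = 15.4/3.94 = 3.909 in

3.91 in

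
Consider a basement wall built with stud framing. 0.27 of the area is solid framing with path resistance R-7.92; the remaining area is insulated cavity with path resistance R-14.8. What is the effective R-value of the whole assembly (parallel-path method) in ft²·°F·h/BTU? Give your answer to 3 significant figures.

U_eff = 0.73/14.8 + 0.27/7.92 = 0.04932 + 0.03409 = 0.08342
R_eff = 1/U_eff = 11.99 ft²·°F·h/BTU

12.0 ft²·°F·h/BTU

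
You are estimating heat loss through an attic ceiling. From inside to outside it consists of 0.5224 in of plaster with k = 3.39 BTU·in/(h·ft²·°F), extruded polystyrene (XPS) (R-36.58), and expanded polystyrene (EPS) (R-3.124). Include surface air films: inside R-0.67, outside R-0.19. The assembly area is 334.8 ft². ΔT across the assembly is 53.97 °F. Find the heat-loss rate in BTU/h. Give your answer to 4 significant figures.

443.8 BTU/h

0.5224/3.39 = 0.1541
R_total = 0.67 + 0.1541 + 36.58 + 3.124 + 0.19 = 40.718 ft²·°F·h/BTU
Q = A·ΔT/R = 334.8 × 53.97 / 40.718 = 443.76 BTU/h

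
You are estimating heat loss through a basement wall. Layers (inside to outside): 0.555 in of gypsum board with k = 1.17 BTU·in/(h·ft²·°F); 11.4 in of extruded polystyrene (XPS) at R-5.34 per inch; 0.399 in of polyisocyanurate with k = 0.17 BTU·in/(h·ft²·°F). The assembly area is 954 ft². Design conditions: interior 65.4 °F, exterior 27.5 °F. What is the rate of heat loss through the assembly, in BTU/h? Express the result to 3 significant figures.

568 BTU/h

0.555/1.17 = 0.4744
11.4 × 5.34 = 60.88
0.399/0.17 = 2.347
R_total = 0.4744 + 60.88 + 2.347 = 63.7 ft²·°F·h/BTU
Q = A·ΔT/R = 954 × (65.4 − 27.5) / 63.7 = 567.6 BTU/h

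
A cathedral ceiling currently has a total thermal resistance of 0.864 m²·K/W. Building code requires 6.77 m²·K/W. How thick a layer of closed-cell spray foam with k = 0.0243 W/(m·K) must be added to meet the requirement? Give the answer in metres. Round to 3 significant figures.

ΔR = 6.77 − 0.864 = 5.906 m²·K/W
L = ΔR × k = 5.906 × 0.0243 = 0.1435 m

0.144 m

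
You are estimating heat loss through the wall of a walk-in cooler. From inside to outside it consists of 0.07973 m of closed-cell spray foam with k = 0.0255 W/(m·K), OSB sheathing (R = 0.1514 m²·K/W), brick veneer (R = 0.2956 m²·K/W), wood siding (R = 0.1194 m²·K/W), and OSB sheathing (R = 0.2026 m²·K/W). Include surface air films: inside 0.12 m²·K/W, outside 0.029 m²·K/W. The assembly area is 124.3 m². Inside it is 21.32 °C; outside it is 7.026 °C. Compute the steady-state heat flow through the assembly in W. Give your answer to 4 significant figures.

439.3 W

0.07973/0.0255 = 3.1267
R_total = 0.12 + 3.1267 + 0.1514 + 0.2956 + 0.1194 + 0.2026 + 0.029 = 4.0447 m²·K/W
Q = A·ΔT/R = 124.3 × (21.32 − 7.026) / 4.0447 = 439.28 W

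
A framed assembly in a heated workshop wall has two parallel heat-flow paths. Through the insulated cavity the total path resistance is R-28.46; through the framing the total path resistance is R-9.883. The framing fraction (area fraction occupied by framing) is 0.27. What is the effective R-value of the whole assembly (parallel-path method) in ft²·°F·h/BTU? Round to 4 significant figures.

18.88 ft²·°F·h/BTU

U_eff = 0.73/28.46 + 0.27/9.883 = 0.02565 + 0.02732 = 0.05297
R_eff = 1/U_eff = 18.879 ft²·°F·h/BTU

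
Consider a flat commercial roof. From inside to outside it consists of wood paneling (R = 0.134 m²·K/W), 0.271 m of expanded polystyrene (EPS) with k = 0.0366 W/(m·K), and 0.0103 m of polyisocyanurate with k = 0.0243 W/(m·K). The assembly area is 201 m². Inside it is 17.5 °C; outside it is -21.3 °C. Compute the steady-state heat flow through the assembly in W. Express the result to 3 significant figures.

0.271/0.0366 = 7.404
0.0103/0.0243 = 0.4239
R_total = 0.134 + 7.404 + 0.4239 = 7.962 m²·K/W
Q = A·ΔT/R = 201 × (17.5 − (-21.3)) / 7.962 = 979.5 W

979 W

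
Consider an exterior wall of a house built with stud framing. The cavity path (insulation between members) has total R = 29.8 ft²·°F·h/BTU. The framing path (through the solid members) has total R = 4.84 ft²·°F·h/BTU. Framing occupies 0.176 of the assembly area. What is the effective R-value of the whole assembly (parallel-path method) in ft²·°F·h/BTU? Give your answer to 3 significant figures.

15.6 ft²·°F·h/BTU

U_eff = 0.824/29.8 + 0.176/4.84 = 0.02765 + 0.03636 = 0.06401
R_eff = 1/U_eff = 15.62 ft²·°F·h/BTU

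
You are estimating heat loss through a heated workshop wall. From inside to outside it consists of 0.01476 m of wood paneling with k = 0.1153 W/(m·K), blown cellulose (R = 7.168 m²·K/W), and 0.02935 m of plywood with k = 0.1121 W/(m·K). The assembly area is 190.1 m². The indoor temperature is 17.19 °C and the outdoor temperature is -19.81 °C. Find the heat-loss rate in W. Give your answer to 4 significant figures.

0.01476/0.1153 = 0.12801
0.02935/0.1121 = 0.26182
R_total = 0.12801 + 7.168 + 0.26182 = 7.5578 m²·K/W
Q = A·ΔT/R = 190.1 × (17.19 − (-19.81)) / 7.5578 = 930.65 W

930.7 W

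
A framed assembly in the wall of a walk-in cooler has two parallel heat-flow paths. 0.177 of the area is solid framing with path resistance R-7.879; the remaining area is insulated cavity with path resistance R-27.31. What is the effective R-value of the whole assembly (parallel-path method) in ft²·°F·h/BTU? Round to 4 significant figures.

U_eff = 0.823/27.31 + 0.177/7.879 = 0.030135 + 0.022465 = 0.0526
R_eff = 1/U_eff = 19.011 ft²·°F·h/BTU

19.01 ft²·°F·h/BTU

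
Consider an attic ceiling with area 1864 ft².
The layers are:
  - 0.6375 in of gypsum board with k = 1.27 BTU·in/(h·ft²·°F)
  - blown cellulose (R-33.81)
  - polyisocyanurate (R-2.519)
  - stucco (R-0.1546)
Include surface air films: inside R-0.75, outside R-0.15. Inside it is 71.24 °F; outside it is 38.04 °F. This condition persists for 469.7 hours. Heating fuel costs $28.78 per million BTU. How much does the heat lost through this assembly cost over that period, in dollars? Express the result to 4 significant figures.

22.08 dollars

0.6375/1.27 = 0.50197
R_total = 0.75 + 0.50197 + 33.81 + 2.519 + 0.1546 + 0.15 = 37.886 ft²·°F·h/BTU
Q = 1864 × (71.24 − 38.04) / 37.886 = 1633.5 BTU/h
E = 1633.5 × 469.7 = 767240 BTU
Cost = 767240/10⁶ × 28.78 = $22.081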